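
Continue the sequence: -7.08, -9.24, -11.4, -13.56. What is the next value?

Differences: -9.24 - -7.08 = -2.16
This is an arithmetic sequence with common difference d = -2.16.
Next term = -13.56 + -2.16 = -15.72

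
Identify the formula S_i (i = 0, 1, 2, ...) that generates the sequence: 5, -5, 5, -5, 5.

Check ratios: -5 / 5 = -1.0
Common ratio r = -1.
First term a = 5.
Formula: S_i = 5 * (-1)^i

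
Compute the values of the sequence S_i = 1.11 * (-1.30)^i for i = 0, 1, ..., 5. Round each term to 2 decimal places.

This is a geometric sequence.
i=0: S_0 = 1.11 * (-1.3)^0 = 1.11
i=1: S_1 = 1.11 * (-1.3)^1 ≈ -1.44
i=2: S_2 = 1.11 * (-1.3)^2 ≈ 1.88
i=3: S_3 = 1.11 * (-1.3)^3 ≈ -2.44
i=4: S_4 = 1.11 * (-1.3)^4 ≈ 3.17
i=5: S_5 = 1.11 * (-1.3)^5 ≈ -4.12
The first 6 terms are: [1.11, -1.44, 1.88, -2.44, 3.17, -4.12]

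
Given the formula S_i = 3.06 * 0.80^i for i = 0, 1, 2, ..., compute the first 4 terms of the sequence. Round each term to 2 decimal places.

This is a geometric sequence.
i=0: S_0 = 3.06 * 0.8^0 = 3.06
i=1: S_1 = 3.06 * 0.8^1 ≈ 2.45
i=2: S_2 = 3.06 * 0.8^2 ≈ 1.96
i=3: S_3 = 3.06 * 0.8^3 ≈ 1.57
The first 4 terms are: [3.06, 2.45, 1.96, 1.57]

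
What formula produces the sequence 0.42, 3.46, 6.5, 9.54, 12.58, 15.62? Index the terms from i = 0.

Check differences: 3.46 - 0.42 = 3.04
6.5 - 3.46 = 3.04
Common difference d = 3.04.
First term a = 0.42.
Formula: S_i = 0.42 + 3.04*i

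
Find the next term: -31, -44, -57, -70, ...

Differences: -44 - -31 = -13
This is an arithmetic sequence with common difference d = -13.
Next term = -70 + -13 = -83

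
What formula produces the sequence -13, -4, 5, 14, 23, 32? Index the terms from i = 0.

Check differences: -4 - -13 = 9
5 - -4 = 9
Common difference d = 9.
First term a = -13.
Formula: S_i = -13 + 9*i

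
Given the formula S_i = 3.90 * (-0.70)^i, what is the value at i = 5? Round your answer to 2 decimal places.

S_5 = 3.9 * (-0.7)^5 ≈ 3.9 * -0.1681 ≈ -0.66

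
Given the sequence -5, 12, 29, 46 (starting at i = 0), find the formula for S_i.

Check differences: 12 - -5 = 17
29 - 12 = 17
Common difference d = 17.
First term a = -5.
Formula: S_i = -5 + 17*i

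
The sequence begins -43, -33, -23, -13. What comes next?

Differences: -33 - -43 = 10
This is an arithmetic sequence with common difference d = 10.
Next term = -13 + 10 = -3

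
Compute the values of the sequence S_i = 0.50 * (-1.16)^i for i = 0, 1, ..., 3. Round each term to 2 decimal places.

This is a geometric sequence.
i=0: S_0 = 0.5 * (-1.16)^0 = 0.5
i=1: S_1 = 0.5 * (-1.16)^1 = -0.58
i=2: S_2 = 0.5 * (-1.16)^2 ≈ 0.67
i=3: S_3 = 0.5 * (-1.16)^3 ≈ -0.78
The first 4 terms are: [0.5, -0.58, 0.67, -0.78]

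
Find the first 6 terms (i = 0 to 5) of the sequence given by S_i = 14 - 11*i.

This is an arithmetic sequence.
i=0: S_0 = 14 + -11*0 = 14
i=1: S_1 = 14 + -11*1 = 3
i=2: S_2 = 14 + -11*2 = -8
i=3: S_3 = 14 + -11*3 = -19
i=4: S_4 = 14 + -11*4 = -30
i=5: S_5 = 14 + -11*5 = -41
The first 6 terms are: [14, 3, -8, -19, -30, -41]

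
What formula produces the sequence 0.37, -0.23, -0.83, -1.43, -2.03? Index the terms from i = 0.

Check differences: -0.23 - 0.37 = -0.6
-0.83 - -0.23 = -0.6
Common difference d = -0.6.
First term a = 0.37.
Formula: S_i = 0.37 - 0.60*i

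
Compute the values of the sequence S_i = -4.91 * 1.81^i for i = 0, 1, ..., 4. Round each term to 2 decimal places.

This is a geometric sequence.
i=0: S_0 = -4.91 * 1.81^0 = -4.91
i=1: S_1 = -4.91 * 1.81^1 ≈ -8.89
i=2: S_2 = -4.91 * 1.81^2 ≈ -16.09
i=3: S_3 = -4.91 * 1.81^3 ≈ -29.12
i=4: S_4 = -4.91 * 1.81^4 ≈ -52.7
The first 5 terms are: [-4.91, -8.89, -16.09, -29.12, -52.7]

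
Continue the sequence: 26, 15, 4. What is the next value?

Differences: 15 - 26 = -11
This is an arithmetic sequence with common difference d = -11.
Next term = 4 + -11 = -7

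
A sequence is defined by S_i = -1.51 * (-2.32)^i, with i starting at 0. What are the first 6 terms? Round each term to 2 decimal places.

This is a geometric sequence.
i=0: S_0 = -1.51 * (-2.32)^0 = -1.51
i=1: S_1 = -1.51 * (-2.32)^1 ≈ 3.5
i=2: S_2 = -1.51 * (-2.32)^2 ≈ -8.13
i=3: S_3 = -1.51 * (-2.32)^3 ≈ 18.86
i=4: S_4 = -1.51 * (-2.32)^4 ≈ -43.75
i=5: S_5 = -1.51 * (-2.32)^5 ≈ 101.49
The first 6 terms are: [-1.51, 3.5, -8.13, 18.86, -43.75, 101.49]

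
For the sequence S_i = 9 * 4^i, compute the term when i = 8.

S_8 = 9 * 4^8 = 9 * 65536 = 589824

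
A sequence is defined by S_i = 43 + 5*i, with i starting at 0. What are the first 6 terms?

This is an arithmetic sequence.
i=0: S_0 = 43 + 5*0 = 43
i=1: S_1 = 43 + 5*1 = 48
i=2: S_2 = 43 + 5*2 = 53
i=3: S_3 = 43 + 5*3 = 58
i=4: S_4 = 43 + 5*4 = 63
i=5: S_5 = 43 + 5*5 = 68
The first 6 terms are: [43, 48, 53, 58, 63, 68]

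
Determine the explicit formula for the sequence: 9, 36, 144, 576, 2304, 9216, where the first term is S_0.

Check ratios: 36 / 9 = 4.0
Common ratio r = 4.
First term a = 9.
Formula: S_i = 9 * 4^i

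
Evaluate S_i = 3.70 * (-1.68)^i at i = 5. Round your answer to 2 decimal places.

S_5 = 3.7 * (-1.68)^5 ≈ 3.7 * -13.3828 ≈ -49.52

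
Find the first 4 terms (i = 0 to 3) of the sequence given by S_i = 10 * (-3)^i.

This is a geometric sequence.
i=0: S_0 = 10 * (-3)^0 = 10
i=1: S_1 = 10 * (-3)^1 = -30
i=2: S_2 = 10 * (-3)^2 = 90
i=3: S_3 = 10 * (-3)^3 = -270
The first 4 terms are: [10, -30, 90, -270]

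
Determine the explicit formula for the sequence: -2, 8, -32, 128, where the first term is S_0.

Check ratios: 8 / -2 = -4.0
Common ratio r = -4.
First term a = -2.
Formula: S_i = -2 * (-4)^i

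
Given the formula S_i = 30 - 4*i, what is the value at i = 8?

S_8 = 30 + -4*8 = 30 + -32 = -2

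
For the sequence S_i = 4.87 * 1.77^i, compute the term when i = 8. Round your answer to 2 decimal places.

S_8 = 4.87 * 1.77^8 ≈ 4.87 * 96.3355 ≈ 469.15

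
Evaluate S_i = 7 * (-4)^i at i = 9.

S_9 = 7 * (-4)^9 = 7 * -262144 = -1835008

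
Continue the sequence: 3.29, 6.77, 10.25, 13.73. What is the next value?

Differences: 6.77 - 3.29 = 3.48
This is an arithmetic sequence with common difference d = 3.48.
Next term = 13.73 + 3.48 = 17.21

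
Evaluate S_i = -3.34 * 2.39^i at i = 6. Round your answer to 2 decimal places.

S_6 = -3.34 * 2.39^6 ≈ -3.34 * 186.3749 ≈ -622.49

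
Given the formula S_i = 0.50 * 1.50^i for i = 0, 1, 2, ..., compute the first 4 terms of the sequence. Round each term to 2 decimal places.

This is a geometric sequence.
i=0: S_0 = 0.5 * 1.5^0 = 0.5
i=1: S_1 = 0.5 * 1.5^1 = 0.75
i=2: S_2 = 0.5 * 1.5^2 ≈ 1.13
i=3: S_3 = 0.5 * 1.5^3 ≈ 1.69
The first 4 terms are: [0.5, 0.75, 1.13, 1.69]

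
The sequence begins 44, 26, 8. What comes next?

Differences: 26 - 44 = -18
This is an arithmetic sequence with common difference d = -18.
Next term = 8 + -18 = -10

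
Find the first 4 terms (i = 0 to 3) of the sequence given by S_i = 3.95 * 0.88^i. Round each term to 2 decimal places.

This is a geometric sequence.
i=0: S_0 = 3.95 * 0.88^0 = 3.95
i=1: S_1 = 3.95 * 0.88^1 ≈ 3.48
i=2: S_2 = 3.95 * 0.88^2 ≈ 3.06
i=3: S_3 = 3.95 * 0.88^3 ≈ 2.69
The first 4 terms are: [3.95, 3.48, 3.06, 2.69]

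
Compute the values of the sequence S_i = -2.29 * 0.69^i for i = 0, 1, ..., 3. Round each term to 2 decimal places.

This is a geometric sequence.
i=0: S_0 = -2.29 * 0.69^0 = -2.29
i=1: S_1 = -2.29 * 0.69^1 ≈ -1.58
i=2: S_2 = -2.29 * 0.69^2 ≈ -1.09
i=3: S_3 = -2.29 * 0.69^3 ≈ -0.75
The first 4 terms are: [-2.29, -1.58, -1.09, -0.75]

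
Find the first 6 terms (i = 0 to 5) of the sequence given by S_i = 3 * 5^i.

This is a geometric sequence.
i=0: S_0 = 3 * 5^0 = 3
i=1: S_1 = 3 * 5^1 = 15
i=2: S_2 = 3 * 5^2 = 75
i=3: S_3 = 3 * 5^3 = 375
i=4: S_4 = 3 * 5^4 = 1875
i=5: S_5 = 3 * 5^5 = 9375
The first 6 terms are: [3, 15, 75, 375, 1875, 9375]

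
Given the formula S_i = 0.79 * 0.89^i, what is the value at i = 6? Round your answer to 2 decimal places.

S_6 = 0.79 * 0.89^6 ≈ 0.79 * 0.497 ≈ 0.39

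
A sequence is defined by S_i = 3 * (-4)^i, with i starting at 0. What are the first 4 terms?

This is a geometric sequence.
i=0: S_0 = 3 * (-4)^0 = 3
i=1: S_1 = 3 * (-4)^1 = -12
i=2: S_2 = 3 * (-4)^2 = 48
i=3: S_3 = 3 * (-4)^3 = -192
The first 4 terms are: [3, -12, 48, -192]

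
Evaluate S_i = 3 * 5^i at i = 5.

S_5 = 3 * 5^5 = 3 * 3125 = 9375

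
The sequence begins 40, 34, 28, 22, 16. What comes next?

Differences: 34 - 40 = -6
This is an arithmetic sequence with common difference d = -6.
Next term = 16 + -6 = 10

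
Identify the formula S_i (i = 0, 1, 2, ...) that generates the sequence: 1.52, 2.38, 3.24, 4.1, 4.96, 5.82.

Check differences: 2.38 - 1.52 = 0.86
3.24 - 2.38 = 0.86
Common difference d = 0.86.
First term a = 1.52.
Formula: S_i = 1.52 + 0.86*i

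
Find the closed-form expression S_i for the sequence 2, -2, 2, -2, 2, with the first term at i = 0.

Check ratios: -2 / 2 = -1.0
Common ratio r = -1.
First term a = 2.
Formula: S_i = 2 * (-1)^i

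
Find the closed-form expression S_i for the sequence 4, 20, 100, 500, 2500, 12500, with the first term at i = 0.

Check ratios: 20 / 4 = 5.0
Common ratio r = 5.
First term a = 4.
Formula: S_i = 4 * 5^i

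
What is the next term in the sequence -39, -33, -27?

Differences: -33 - -39 = 6
This is an arithmetic sequence with common difference d = 6.
Next term = -27 + 6 = -21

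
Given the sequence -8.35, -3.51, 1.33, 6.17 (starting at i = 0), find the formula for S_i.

Check differences: -3.51 - -8.35 = 4.84
1.33 - -3.51 = 4.84
Common difference d = 4.84.
First term a = -8.35.
Formula: S_i = -8.35 + 4.84*i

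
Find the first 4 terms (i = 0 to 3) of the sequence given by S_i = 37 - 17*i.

This is an arithmetic sequence.
i=0: S_0 = 37 + -17*0 = 37
i=1: S_1 = 37 + -17*1 = 20
i=2: S_2 = 37 + -17*2 = 3
i=3: S_3 = 37 + -17*3 = -14
The first 4 terms are: [37, 20, 3, -14]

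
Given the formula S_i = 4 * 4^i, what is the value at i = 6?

S_6 = 4 * 4^6 = 4 * 4096 = 16384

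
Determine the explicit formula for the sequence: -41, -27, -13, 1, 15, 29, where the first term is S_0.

Check differences: -27 - -41 = 14
-13 - -27 = 14
Common difference d = 14.
First term a = -41.
Formula: S_i = -41 + 14*i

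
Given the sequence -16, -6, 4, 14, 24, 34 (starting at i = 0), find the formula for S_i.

Check differences: -6 - -16 = 10
4 - -6 = 10
Common difference d = 10.
First term a = -16.
Formula: S_i = -16 + 10*i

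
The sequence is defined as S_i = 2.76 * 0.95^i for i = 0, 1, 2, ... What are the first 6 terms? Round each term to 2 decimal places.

This is a geometric sequence.
i=0: S_0 = 2.76 * 0.95^0 = 2.76
i=1: S_1 = 2.76 * 0.95^1 ≈ 2.62
i=2: S_2 = 2.76 * 0.95^2 ≈ 2.49
i=3: S_3 = 2.76 * 0.95^3 ≈ 2.37
i=4: S_4 = 2.76 * 0.95^4 ≈ 2.25
i=5: S_5 = 2.76 * 0.95^5 ≈ 2.14
The first 6 terms are: [2.76, 2.62, 2.49, 2.37, 2.25, 2.14]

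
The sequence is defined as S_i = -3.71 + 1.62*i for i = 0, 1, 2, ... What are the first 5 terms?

This is an arithmetic sequence.
i=0: S_0 = -3.71 + 1.62*0 = -3.71
i=1: S_1 = -3.71 + 1.62*1 = -2.09
i=2: S_2 = -3.71 + 1.62*2 = -0.47
i=3: S_3 = -3.71 + 1.62*3 = 1.15
i=4: S_4 = -3.71 + 1.62*4 = 2.77
The first 5 terms are: [-3.71, -2.09, -0.47, 1.15, 2.77]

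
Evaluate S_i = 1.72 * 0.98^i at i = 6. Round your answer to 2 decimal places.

S_6 = 1.72 * 0.98^6 ≈ 1.72 * 0.8858 ≈ 1.52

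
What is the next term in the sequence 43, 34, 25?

Differences: 34 - 43 = -9
This is an arithmetic sequence with common difference d = -9.
Next term = 25 + -9 = 16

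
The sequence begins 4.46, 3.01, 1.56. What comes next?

Differences: 3.01 - 4.46 = -1.45
This is an arithmetic sequence with common difference d = -1.45.
Next term = 1.56 + -1.45 = 0.11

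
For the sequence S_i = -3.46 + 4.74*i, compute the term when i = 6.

S_6 = -3.46 + 4.74*6 = -3.46 + 28.44 = 24.98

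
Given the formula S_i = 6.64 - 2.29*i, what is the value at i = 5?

S_5 = 6.64 + -2.29*5 = 6.64 + -11.45 = -4.81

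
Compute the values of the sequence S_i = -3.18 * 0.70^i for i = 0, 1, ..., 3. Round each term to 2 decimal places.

This is a geometric sequence.
i=0: S_0 = -3.18 * 0.7^0 = -3.18
i=1: S_1 = -3.18 * 0.7^1 ≈ -2.23
i=2: S_2 = -3.18 * 0.7^2 ≈ -1.56
i=3: S_3 = -3.18 * 0.7^3 ≈ -1.09
The first 4 terms are: [-3.18, -2.23, -1.56, -1.09]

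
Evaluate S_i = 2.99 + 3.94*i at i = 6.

S_6 = 2.99 + 3.94*6 = 2.99 + 23.64 = 26.63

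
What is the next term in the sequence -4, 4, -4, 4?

Ratios: 4 / -4 = -1.0
This is a geometric sequence with common ratio r = -1.
Next term = 4 * -1 = -4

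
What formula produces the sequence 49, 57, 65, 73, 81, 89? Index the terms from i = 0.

Check differences: 57 - 49 = 8
65 - 57 = 8
Common difference d = 8.
First term a = 49.
Formula: S_i = 49 + 8*i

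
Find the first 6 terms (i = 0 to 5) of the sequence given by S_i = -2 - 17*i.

This is an arithmetic sequence.
i=0: S_0 = -2 + -17*0 = -2
i=1: S_1 = -2 + -17*1 = -19
i=2: S_2 = -2 + -17*2 = -36
i=3: S_3 = -2 + -17*3 = -53
i=4: S_4 = -2 + -17*4 = -70
i=5: S_5 = -2 + -17*5 = -87
The first 6 terms are: [-2, -19, -36, -53, -70, -87]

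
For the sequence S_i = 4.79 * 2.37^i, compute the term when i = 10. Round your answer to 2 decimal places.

S_10 = 4.79 * 2.37^10 ≈ 4.79 * 5590.9223 ≈ 26780.52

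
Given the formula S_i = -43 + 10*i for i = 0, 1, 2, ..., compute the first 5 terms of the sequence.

This is an arithmetic sequence.
i=0: S_0 = -43 + 10*0 = -43
i=1: S_1 = -43 + 10*1 = -33
i=2: S_2 = -43 + 10*2 = -23
i=3: S_3 = -43 + 10*3 = -13
i=4: S_4 = -43 + 10*4 = -3
The first 5 terms are: [-43, -33, -23, -13, -3]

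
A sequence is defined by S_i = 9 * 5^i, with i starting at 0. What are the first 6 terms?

This is a geometric sequence.
i=0: S_0 = 9 * 5^0 = 9
i=1: S_1 = 9 * 5^1 = 45
i=2: S_2 = 9 * 5^2 = 225
i=3: S_3 = 9 * 5^3 = 1125
i=4: S_4 = 9 * 5^4 = 5625
i=5: S_5 = 9 * 5^5 = 28125
The first 6 terms are: [9, 45, 225, 1125, 5625, 28125]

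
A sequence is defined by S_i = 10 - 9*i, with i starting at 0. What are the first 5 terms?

This is an arithmetic sequence.
i=0: S_0 = 10 + -9*0 = 10
i=1: S_1 = 10 + -9*1 = 1
i=2: S_2 = 10 + -9*2 = -8
i=3: S_3 = 10 + -9*3 = -17
i=4: S_4 = 10 + -9*4 = -26
The first 5 terms are: [10, 1, -8, -17, -26]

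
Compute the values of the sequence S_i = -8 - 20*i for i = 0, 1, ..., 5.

This is an arithmetic sequence.
i=0: S_0 = -8 + -20*0 = -8
i=1: S_1 = -8 + -20*1 = -28
i=2: S_2 = -8 + -20*2 = -48
i=3: S_3 = -8 + -20*3 = -68
i=4: S_4 = -8 + -20*4 = -88
i=5: S_5 = -8 + -20*5 = -108
The first 6 terms are: [-8, -28, -48, -68, -88, -108]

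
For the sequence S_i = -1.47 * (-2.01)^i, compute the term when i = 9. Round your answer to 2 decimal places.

S_9 = -1.47 * (-2.01)^9 ≈ -1.47 * -535.5062 ≈ 787.19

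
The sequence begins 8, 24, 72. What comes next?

Ratios: 24 / 8 = 3.0
This is a geometric sequence with common ratio r = 3.
Next term = 72 * 3 = 216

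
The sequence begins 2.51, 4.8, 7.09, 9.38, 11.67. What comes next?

Differences: 4.8 - 2.51 = 2.29
This is an arithmetic sequence with common difference d = 2.29.
Next term = 11.67 + 2.29 = 13.96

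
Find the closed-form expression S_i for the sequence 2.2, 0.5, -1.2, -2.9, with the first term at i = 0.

Check differences: 0.5 - 2.2 = -1.7
-1.2 - 0.5 = -1.7
Common difference d = -1.7.
First term a = 2.2.
Formula: S_i = 2.20 - 1.70*i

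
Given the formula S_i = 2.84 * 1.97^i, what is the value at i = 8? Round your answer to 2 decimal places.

S_8 = 2.84 * 1.97^8 ≈ 2.84 * 226.8453 ≈ 644.24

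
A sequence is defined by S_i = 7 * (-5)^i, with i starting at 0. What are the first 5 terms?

This is a geometric sequence.
i=0: S_0 = 7 * (-5)^0 = 7
i=1: S_1 = 7 * (-5)^1 = -35
i=2: S_2 = 7 * (-5)^2 = 175
i=3: S_3 = 7 * (-5)^3 = -875
i=4: S_4 = 7 * (-5)^4 = 4375
The first 5 terms are: [7, -35, 175, -875, 4375]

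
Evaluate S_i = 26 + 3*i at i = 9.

S_9 = 26 + 3*9 = 26 + 27 = 53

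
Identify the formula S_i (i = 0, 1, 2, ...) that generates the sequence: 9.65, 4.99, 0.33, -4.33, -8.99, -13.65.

Check differences: 4.99 - 9.65 = -4.66
0.33 - 4.99 = -4.66
Common difference d = -4.66.
First term a = 9.65.
Formula: S_i = 9.65 - 4.66*i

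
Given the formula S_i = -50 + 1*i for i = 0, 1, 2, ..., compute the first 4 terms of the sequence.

This is an arithmetic sequence.
i=0: S_0 = -50 + 1*0 = -50
i=1: S_1 = -50 + 1*1 = -49
i=2: S_2 = -50 + 1*2 = -48
i=3: S_3 = -50 + 1*3 = -47
The first 4 terms are: [-50, -49, -48, -47]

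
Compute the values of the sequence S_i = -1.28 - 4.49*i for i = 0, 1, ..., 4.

This is an arithmetic sequence.
i=0: S_0 = -1.28 + -4.49*0 = -1.28
i=1: S_1 = -1.28 + -4.49*1 = -5.77
i=2: S_2 = -1.28 + -4.49*2 = -10.26
i=3: S_3 = -1.28 + -4.49*3 = -14.75
i=4: S_4 = -1.28 + -4.49*4 = -19.24
The first 5 terms are: [-1.28, -5.77, -10.26, -14.75, -19.24]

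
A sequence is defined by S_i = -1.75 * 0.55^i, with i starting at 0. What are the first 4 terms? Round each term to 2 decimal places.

This is a geometric sequence.
i=0: S_0 = -1.75 * 0.55^0 = -1.75
i=1: S_1 = -1.75 * 0.55^1 ≈ -0.96
i=2: S_2 = -1.75 * 0.55^2 ≈ -0.53
i=3: S_3 = -1.75 * 0.55^3 ≈ -0.29
The first 4 terms are: [-1.75, -0.96, -0.53, -0.29]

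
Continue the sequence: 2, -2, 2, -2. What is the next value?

Ratios: -2 / 2 = -1.0
This is a geometric sequence with common ratio r = -1.
Next term = -2 * -1 = 2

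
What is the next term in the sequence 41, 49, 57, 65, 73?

Differences: 49 - 41 = 8
This is an arithmetic sequence with common difference d = 8.
Next term = 73 + 8 = 81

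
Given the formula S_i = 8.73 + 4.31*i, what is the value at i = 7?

S_7 = 8.73 + 4.31*7 = 8.73 + 30.17 = 38.9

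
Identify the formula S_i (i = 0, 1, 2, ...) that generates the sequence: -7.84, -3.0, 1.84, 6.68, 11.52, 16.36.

Check differences: -3.0 - -7.84 = 4.84
1.84 - -3.0 = 4.84
Common difference d = 4.84.
First term a = -7.84.
Formula: S_i = -7.84 + 4.84*i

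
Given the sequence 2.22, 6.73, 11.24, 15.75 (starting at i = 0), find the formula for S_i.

Check differences: 6.73 - 2.22 = 4.51
11.24 - 6.73 = 4.51
Common difference d = 4.51.
First term a = 2.22.
Formula: S_i = 2.22 + 4.51*i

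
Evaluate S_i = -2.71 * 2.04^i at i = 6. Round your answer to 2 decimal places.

S_6 = -2.71 * 2.04^6 ≈ -2.71 * 72.0744 ≈ -195.32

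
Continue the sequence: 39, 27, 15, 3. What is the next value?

Differences: 27 - 39 = -12
This is an arithmetic sequence with common difference d = -12.
Next term = 3 + -12 = -9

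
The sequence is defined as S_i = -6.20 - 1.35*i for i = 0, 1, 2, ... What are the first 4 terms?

This is an arithmetic sequence.
i=0: S_0 = -6.2 + -1.35*0 = -6.2
i=1: S_1 = -6.2 + -1.35*1 = -7.55
i=2: S_2 = -6.2 + -1.35*2 = -8.9
i=3: S_3 = -6.2 + -1.35*3 = -10.25
The first 4 terms are: [-6.2, -7.55, -8.9, -10.25]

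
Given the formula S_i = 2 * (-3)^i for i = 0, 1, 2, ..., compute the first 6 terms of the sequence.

This is a geometric sequence.
i=0: S_0 = 2 * (-3)^0 = 2
i=1: S_1 = 2 * (-3)^1 = -6
i=2: S_2 = 2 * (-3)^2 = 18
i=3: S_3 = 2 * (-3)^3 = -54
i=4: S_4 = 2 * (-3)^4 = 162
i=5: S_5 = 2 * (-3)^5 = -486
The first 6 terms are: [2, -6, 18, -54, 162, -486]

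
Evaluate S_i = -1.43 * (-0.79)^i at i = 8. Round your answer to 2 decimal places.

S_8 = -1.43 * (-0.79)^8 ≈ -1.43 * 0.1517 ≈ -0.22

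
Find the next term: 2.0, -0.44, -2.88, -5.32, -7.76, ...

Differences: -0.44 - 2.0 = -2.44
This is an arithmetic sequence with common difference d = -2.44.
Next term = -7.76 + -2.44 = -10.2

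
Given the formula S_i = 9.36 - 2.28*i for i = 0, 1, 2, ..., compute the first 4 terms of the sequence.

This is an arithmetic sequence.
i=0: S_0 = 9.36 + -2.28*0 = 9.36
i=1: S_1 = 9.36 + -2.28*1 = 7.08
i=2: S_2 = 9.36 + -2.28*2 = 4.8
i=3: S_3 = 9.36 + -2.28*3 = 2.52
The first 4 terms are: [9.36, 7.08, 4.8, 2.52]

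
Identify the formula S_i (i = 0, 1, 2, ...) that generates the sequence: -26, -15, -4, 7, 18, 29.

Check differences: -15 - -26 = 11
-4 - -15 = 11
Common difference d = 11.
First term a = -26.
Formula: S_i = -26 + 11*i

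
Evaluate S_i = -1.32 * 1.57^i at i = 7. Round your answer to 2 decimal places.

S_7 = -1.32 * 1.57^7 ≈ -1.32 * 23.5124 ≈ -31.04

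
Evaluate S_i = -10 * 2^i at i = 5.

S_5 = -10 * 2^5 = -10 * 32 = -320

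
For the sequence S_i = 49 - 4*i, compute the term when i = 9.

S_9 = 49 + -4*9 = 49 + -36 = 13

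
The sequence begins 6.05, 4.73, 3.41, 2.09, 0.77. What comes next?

Differences: 4.73 - 6.05 = -1.32
This is an arithmetic sequence with common difference d = -1.32.
Next term = 0.77 + -1.32 = -0.55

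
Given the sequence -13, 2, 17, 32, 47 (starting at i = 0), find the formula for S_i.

Check differences: 2 - -13 = 15
17 - 2 = 15
Common difference d = 15.
First term a = -13.
Formula: S_i = -13 + 15*i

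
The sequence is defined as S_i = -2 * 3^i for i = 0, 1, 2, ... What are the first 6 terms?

This is a geometric sequence.
i=0: S_0 = -2 * 3^0 = -2
i=1: S_1 = -2 * 3^1 = -6
i=2: S_2 = -2 * 3^2 = -18
i=3: S_3 = -2 * 3^3 = -54
i=4: S_4 = -2 * 3^4 = -162
i=5: S_5 = -2 * 3^5 = -486
The first 6 terms are: [-2, -6, -18, -54, -162, -486]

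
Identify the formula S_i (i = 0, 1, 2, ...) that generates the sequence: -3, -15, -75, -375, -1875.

Check ratios: -15 / -3 = 5.0
Common ratio r = 5.
First term a = -3.
Formula: S_i = -3 * 5^i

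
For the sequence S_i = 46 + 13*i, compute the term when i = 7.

S_7 = 46 + 13*7 = 46 + 91 = 137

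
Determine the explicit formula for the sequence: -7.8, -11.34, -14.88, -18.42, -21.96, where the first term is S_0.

Check differences: -11.34 - -7.8 = -3.54
-14.88 - -11.34 = -3.54
Common difference d = -3.54.
First term a = -7.8.
Formula: S_i = -7.80 - 3.54*i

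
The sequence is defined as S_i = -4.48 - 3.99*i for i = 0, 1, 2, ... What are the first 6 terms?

This is an arithmetic sequence.
i=0: S_0 = -4.48 + -3.99*0 = -4.48
i=1: S_1 = -4.48 + -3.99*1 = -8.47
i=2: S_2 = -4.48 + -3.99*2 = -12.46
i=3: S_3 = -4.48 + -3.99*3 = -16.45
i=4: S_4 = -4.48 + -3.99*4 = -20.44
i=5: S_5 = -4.48 + -3.99*5 = -24.43
The first 6 terms are: [-4.48, -8.47, -12.46, -16.45, -20.44, -24.43]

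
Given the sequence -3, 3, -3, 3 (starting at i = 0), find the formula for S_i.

Check ratios: 3 / -3 = -1.0
Common ratio r = -1.
First term a = -3.
Formula: S_i = -3 * (-1)^i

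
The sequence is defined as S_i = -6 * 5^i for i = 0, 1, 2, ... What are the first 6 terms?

This is a geometric sequence.
i=0: S_0 = -6 * 5^0 = -6
i=1: S_1 = -6 * 5^1 = -30
i=2: S_2 = -6 * 5^2 = -150
i=3: S_3 = -6 * 5^3 = -750
i=4: S_4 = -6 * 5^4 = -3750
i=5: S_5 = -6 * 5^5 = -18750
The first 6 terms are: [-6, -30, -150, -750, -3750, -18750]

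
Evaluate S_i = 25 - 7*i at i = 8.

S_8 = 25 + -7*8 = 25 + -56 = -31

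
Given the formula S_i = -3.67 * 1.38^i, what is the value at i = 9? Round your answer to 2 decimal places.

S_9 = -3.67 * 1.38^9 ≈ -3.67 * 18.1515 ≈ -66.62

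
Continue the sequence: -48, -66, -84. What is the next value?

Differences: -66 - -48 = -18
This is an arithmetic sequence with common difference d = -18.
Next term = -84 + -18 = -102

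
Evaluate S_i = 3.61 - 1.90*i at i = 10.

S_10 = 3.61 + -1.9*10 = 3.61 + -19.0 = -15.39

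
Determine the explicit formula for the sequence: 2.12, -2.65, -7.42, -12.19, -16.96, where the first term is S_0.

Check differences: -2.65 - 2.12 = -4.77
-7.42 - -2.65 = -4.77
Common difference d = -4.77.
First term a = 2.12.
Formula: S_i = 2.12 - 4.77*i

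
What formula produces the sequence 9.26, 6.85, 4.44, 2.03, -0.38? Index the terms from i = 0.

Check differences: 6.85 - 9.26 = -2.41
4.44 - 6.85 = -2.41
Common difference d = -2.41.
First term a = 9.26.
Formula: S_i = 9.26 - 2.41*i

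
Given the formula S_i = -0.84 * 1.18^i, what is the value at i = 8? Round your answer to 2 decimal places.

S_8 = -0.84 * 1.18^8 ≈ -0.84 * 3.7589 ≈ -3.16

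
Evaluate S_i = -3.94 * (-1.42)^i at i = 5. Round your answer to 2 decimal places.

S_5 = -3.94 * (-1.42)^5 ≈ -3.94 * -5.7735 ≈ 22.75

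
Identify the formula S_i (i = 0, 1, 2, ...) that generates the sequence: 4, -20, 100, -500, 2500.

Check ratios: -20 / 4 = -5.0
Common ratio r = -5.
First term a = 4.
Formula: S_i = 4 * (-5)^i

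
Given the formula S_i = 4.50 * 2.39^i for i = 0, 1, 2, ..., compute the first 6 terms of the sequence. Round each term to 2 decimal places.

This is a geometric sequence.
i=0: S_0 = 4.5 * 2.39^0 = 4.5
i=1: S_1 = 4.5 * 2.39^1 ≈ 10.76
i=2: S_2 = 4.5 * 2.39^2 ≈ 25.7
i=3: S_3 = 4.5 * 2.39^3 ≈ 61.43
i=4: S_4 = 4.5 * 2.39^4 ≈ 146.83
i=5: S_5 = 4.5 * 2.39^5 ≈ 350.92
The first 6 terms are: [4.5, 10.76, 25.7, 61.43, 146.83, 350.92]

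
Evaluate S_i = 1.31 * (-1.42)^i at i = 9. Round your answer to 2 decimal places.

S_9 = 1.31 * (-1.42)^9 ≈ 1.31 * -23.4744 ≈ -30.75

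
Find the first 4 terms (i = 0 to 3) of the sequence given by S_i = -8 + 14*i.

This is an arithmetic sequence.
i=0: S_0 = -8 + 14*0 = -8
i=1: S_1 = -8 + 14*1 = 6
i=2: S_2 = -8 + 14*2 = 20
i=3: S_3 = -8 + 14*3 = 34
The first 4 terms are: [-8, 6, 20, 34]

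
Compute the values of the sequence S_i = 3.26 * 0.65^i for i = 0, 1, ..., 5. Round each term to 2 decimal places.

This is a geometric sequence.
i=0: S_0 = 3.26 * 0.65^0 = 3.26
i=1: S_1 = 3.26 * 0.65^1 ≈ 2.12
i=2: S_2 = 3.26 * 0.65^2 ≈ 1.38
i=3: S_3 = 3.26 * 0.65^3 ≈ 0.9
i=4: S_4 = 3.26 * 0.65^4 ≈ 0.58
i=5: S_5 = 3.26 * 0.65^5 ≈ 0.38
The first 6 terms are: [3.26, 2.12, 1.38, 0.9, 0.58, 0.38]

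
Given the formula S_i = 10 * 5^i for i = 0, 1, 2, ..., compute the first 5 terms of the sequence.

This is a geometric sequence.
i=0: S_0 = 10 * 5^0 = 10
i=1: S_1 = 10 * 5^1 = 50
i=2: S_2 = 10 * 5^2 = 250
i=3: S_3 = 10 * 5^3 = 1250
i=4: S_4 = 10 * 5^4 = 6250
The first 5 terms are: [10, 50, 250, 1250, 6250]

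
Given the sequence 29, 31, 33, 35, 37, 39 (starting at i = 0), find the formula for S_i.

Check differences: 31 - 29 = 2
33 - 31 = 2
Common difference d = 2.
First term a = 29.
Formula: S_i = 29 + 2*i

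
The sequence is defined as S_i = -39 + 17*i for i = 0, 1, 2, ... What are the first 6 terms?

This is an arithmetic sequence.
i=0: S_0 = -39 + 17*0 = -39
i=1: S_1 = -39 + 17*1 = -22
i=2: S_2 = -39 + 17*2 = -5
i=3: S_3 = -39 + 17*3 = 12
i=4: S_4 = -39 + 17*4 = 29
i=5: S_5 = -39 + 17*5 = 46
The first 6 terms are: [-39, -22, -5, 12, 29, 46]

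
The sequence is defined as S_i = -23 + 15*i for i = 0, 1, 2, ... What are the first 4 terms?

This is an arithmetic sequence.
i=0: S_0 = -23 + 15*0 = -23
i=1: S_1 = -23 + 15*1 = -8
i=2: S_2 = -23 + 15*2 = 7
i=3: S_3 = -23 + 15*3 = 22
The first 4 terms are: [-23, -8, 7, 22]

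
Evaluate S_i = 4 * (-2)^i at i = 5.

S_5 = 4 * (-2)^5 = 4 * -32 = -128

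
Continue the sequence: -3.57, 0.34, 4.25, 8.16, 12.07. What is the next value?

Differences: 0.34 - -3.57 = 3.91
This is an arithmetic sequence with common difference d = 3.91.
Next term = 12.07 + 3.91 = 15.98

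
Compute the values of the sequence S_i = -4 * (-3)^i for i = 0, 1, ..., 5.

This is a geometric sequence.
i=0: S_0 = -4 * (-3)^0 = -4
i=1: S_1 = -4 * (-3)^1 = 12
i=2: S_2 = -4 * (-3)^2 = -36
i=3: S_3 = -4 * (-3)^3 = 108
i=4: S_4 = -4 * (-3)^4 = -324
i=5: S_5 = -4 * (-3)^5 = 972
The first 6 terms are: [-4, 12, -36, 108, -324, 972]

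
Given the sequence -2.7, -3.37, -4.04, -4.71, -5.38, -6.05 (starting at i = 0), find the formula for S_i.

Check differences: -3.37 - -2.7 = -0.67
-4.04 - -3.37 = -0.67
Common difference d = -0.67.
First term a = -2.7.
Formula: S_i = -2.70 - 0.67*i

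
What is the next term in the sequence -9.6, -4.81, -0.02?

Differences: -4.81 - -9.6 = 4.79
This is an arithmetic sequence with common difference d = 4.79.
Next term = -0.02 + 4.79 = 4.77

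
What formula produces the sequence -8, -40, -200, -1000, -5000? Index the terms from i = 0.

Check ratios: -40 / -8 = 5.0
Common ratio r = 5.
First term a = -8.
Formula: S_i = -8 * 5^i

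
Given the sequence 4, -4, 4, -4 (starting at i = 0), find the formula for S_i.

Check ratios: -4 / 4 = -1.0
Common ratio r = -1.
First term a = 4.
Formula: S_i = 4 * (-1)^i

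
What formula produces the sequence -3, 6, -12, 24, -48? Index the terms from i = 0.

Check ratios: 6 / -3 = -2.0
Common ratio r = -2.
First term a = -3.
Formula: S_i = -3 * (-2)^i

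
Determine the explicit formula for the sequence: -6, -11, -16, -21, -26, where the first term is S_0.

Check differences: -11 - -6 = -5
-16 - -11 = -5
Common difference d = -5.
First term a = -6.
Formula: S_i = -6 - 5*i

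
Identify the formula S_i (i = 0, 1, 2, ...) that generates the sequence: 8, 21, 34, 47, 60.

Check differences: 21 - 8 = 13
34 - 21 = 13
Common difference d = 13.
First term a = 8.
Formula: S_i = 8 + 13*i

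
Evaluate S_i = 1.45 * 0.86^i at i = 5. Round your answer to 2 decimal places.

S_5 = 1.45 * 0.86^5 ≈ 1.45 * 0.4704 ≈ 0.68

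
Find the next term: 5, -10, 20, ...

Ratios: -10 / 5 = -2.0
This is a geometric sequence with common ratio r = -2.
Next term = 20 * -2 = -40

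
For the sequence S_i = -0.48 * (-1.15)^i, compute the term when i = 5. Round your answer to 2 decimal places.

S_5 = -0.48 * (-1.15)^5 ≈ -0.48 * -2.0114 ≈ 0.97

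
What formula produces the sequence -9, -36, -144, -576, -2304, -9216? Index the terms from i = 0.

Check ratios: -36 / -9 = 4.0
Common ratio r = 4.
First term a = -9.
Formula: S_i = -9 * 4^i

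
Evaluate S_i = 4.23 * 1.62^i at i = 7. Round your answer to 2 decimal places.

S_7 = 4.23 * 1.62^7 ≈ 4.23 * 29.2823 ≈ 123.86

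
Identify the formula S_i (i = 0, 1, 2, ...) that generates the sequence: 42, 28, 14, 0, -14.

Check differences: 28 - 42 = -14
14 - 28 = -14
Common difference d = -14.
First term a = 42.
Formula: S_i = 42 - 14*i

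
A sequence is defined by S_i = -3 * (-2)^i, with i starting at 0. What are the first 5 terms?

This is a geometric sequence.
i=0: S_0 = -3 * (-2)^0 = -3
i=1: S_1 = -3 * (-2)^1 = 6
i=2: S_2 = -3 * (-2)^2 = -12
i=3: S_3 = -3 * (-2)^3 = 24
i=4: S_4 = -3 * (-2)^4 = -48
The first 5 terms are: [-3, 6, -12, 24, -48]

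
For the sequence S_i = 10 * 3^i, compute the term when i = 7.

S_7 = 10 * 3^7 = 10 * 2187 = 21870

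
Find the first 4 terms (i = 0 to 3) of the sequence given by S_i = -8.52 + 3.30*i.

This is an arithmetic sequence.
i=0: S_0 = -8.52 + 3.3*0 = -8.52
i=1: S_1 = -8.52 + 3.3*1 = -5.22
i=2: S_2 = -8.52 + 3.3*2 = -1.92
i=3: S_3 = -8.52 + 3.3*3 = 1.38
The first 4 terms are: [-8.52, -5.22, -1.92, 1.38]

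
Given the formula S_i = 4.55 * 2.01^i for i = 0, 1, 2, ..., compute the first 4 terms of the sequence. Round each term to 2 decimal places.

This is a geometric sequence.
i=0: S_0 = 4.55 * 2.01^0 = 4.55
i=1: S_1 = 4.55 * 2.01^1 ≈ 9.15
i=2: S_2 = 4.55 * 2.01^2 ≈ 18.38
i=3: S_3 = 4.55 * 2.01^3 ≈ 36.95
The first 4 terms are: [4.55, 9.15, 18.38, 36.95]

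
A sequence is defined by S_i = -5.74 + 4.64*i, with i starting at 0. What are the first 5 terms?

This is an arithmetic sequence.
i=0: S_0 = -5.74 + 4.64*0 = -5.74
i=1: S_1 = -5.74 + 4.64*1 = -1.1
i=2: S_2 = -5.74 + 4.64*2 = 3.54
i=3: S_3 = -5.74 + 4.64*3 = 8.18
i=4: S_4 = -5.74 + 4.64*4 = 12.82
The first 5 terms are: [-5.74, -1.1, 3.54, 8.18, 12.82]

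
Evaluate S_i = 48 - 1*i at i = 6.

S_6 = 48 + -1*6 = 48 + -6 = 42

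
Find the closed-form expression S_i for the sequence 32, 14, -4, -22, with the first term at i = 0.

Check differences: 14 - 32 = -18
-4 - 14 = -18
Common difference d = -18.
First term a = 32.
Formula: S_i = 32 - 18*i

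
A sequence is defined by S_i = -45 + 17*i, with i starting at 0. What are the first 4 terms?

This is an arithmetic sequence.
i=0: S_0 = -45 + 17*0 = -45
i=1: S_1 = -45 + 17*1 = -28
i=2: S_2 = -45 + 17*2 = -11
i=3: S_3 = -45 + 17*3 = 6
The first 4 terms are: [-45, -28, -11, 6]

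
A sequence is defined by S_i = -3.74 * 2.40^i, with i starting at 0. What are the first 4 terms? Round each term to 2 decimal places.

This is a geometric sequence.
i=0: S_0 = -3.74 * 2.4^0 = -3.74
i=1: S_1 = -3.74 * 2.4^1 ≈ -8.98
i=2: S_2 = -3.74 * 2.4^2 ≈ -21.54
i=3: S_3 = -3.74 * 2.4^3 ≈ -51.7
The first 4 terms are: [-3.74, -8.98, -21.54, -51.7]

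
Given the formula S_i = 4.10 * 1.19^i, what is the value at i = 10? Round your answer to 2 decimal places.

S_10 = 4.1 * 1.19^10 ≈ 4.1 * 5.6947 ≈ 23.35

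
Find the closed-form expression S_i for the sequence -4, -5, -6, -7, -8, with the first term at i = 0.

Check differences: -5 - -4 = -1
-6 - -5 = -1
Common difference d = -1.
First term a = -4.
Formula: S_i = -4 - 1*i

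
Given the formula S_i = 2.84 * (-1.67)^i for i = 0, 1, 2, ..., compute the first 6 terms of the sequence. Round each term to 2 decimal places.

This is a geometric sequence.
i=0: S_0 = 2.84 * (-1.67)^0 = 2.84
i=1: S_1 = 2.84 * (-1.67)^1 ≈ -4.74
i=2: S_2 = 2.84 * (-1.67)^2 ≈ 7.92
i=3: S_3 = 2.84 * (-1.67)^3 ≈ -13.23
i=4: S_4 = 2.84 * (-1.67)^4 ≈ 22.09
i=5: S_5 = 2.84 * (-1.67)^5 ≈ -36.89
The first 6 terms are: [2.84, -4.74, 7.92, -13.23, 22.09, -36.89]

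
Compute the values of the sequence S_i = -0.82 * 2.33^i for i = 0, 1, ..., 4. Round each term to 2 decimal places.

This is a geometric sequence.
i=0: S_0 = -0.82 * 2.33^0 = -0.82
i=1: S_1 = -0.82 * 2.33^1 ≈ -1.91
i=2: S_2 = -0.82 * 2.33^2 ≈ -4.45
i=3: S_3 = -0.82 * 2.33^3 ≈ -10.37
i=4: S_4 = -0.82 * 2.33^4 ≈ -24.17
The first 5 terms are: [-0.82, -1.91, -4.45, -10.37, -24.17]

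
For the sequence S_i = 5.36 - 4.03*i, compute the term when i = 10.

S_10 = 5.36 + -4.03*10 = 5.36 + -40.3 = -34.94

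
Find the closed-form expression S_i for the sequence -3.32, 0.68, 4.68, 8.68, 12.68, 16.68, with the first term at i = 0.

Check differences: 0.68 - -3.32 = 4.0
4.68 - 0.68 = 4.0
Common difference d = 4.0.
First term a = -3.32.
Formula: S_i = -3.32 + 4.00*i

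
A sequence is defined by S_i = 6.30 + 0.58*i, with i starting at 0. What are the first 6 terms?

This is an arithmetic sequence.
i=0: S_0 = 6.3 + 0.58*0 = 6.3
i=1: S_1 = 6.3 + 0.58*1 = 6.88
i=2: S_2 = 6.3 + 0.58*2 = 7.46
i=3: S_3 = 6.3 + 0.58*3 = 8.04
i=4: S_4 = 6.3 + 0.58*4 = 8.62
i=5: S_5 = 6.3 + 0.58*5 = 9.2
The first 6 terms are: [6.3, 6.88, 7.46, 8.04, 8.62, 9.2]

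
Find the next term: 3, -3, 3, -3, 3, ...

Ratios: -3 / 3 = -1.0
This is a geometric sequence with common ratio r = -1.
Next term = 3 * -1 = -3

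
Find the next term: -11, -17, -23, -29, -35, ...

Differences: -17 - -11 = -6
This is an arithmetic sequence with common difference d = -6.
Next term = -35 + -6 = -41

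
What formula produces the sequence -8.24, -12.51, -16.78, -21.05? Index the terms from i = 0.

Check differences: -12.51 - -8.24 = -4.27
-16.78 - -12.51 = -4.27
Common difference d = -4.27.
First term a = -8.24.
Formula: S_i = -8.24 - 4.27*i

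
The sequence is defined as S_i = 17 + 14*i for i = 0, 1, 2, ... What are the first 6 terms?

This is an arithmetic sequence.
i=0: S_0 = 17 + 14*0 = 17
i=1: S_1 = 17 + 14*1 = 31
i=2: S_2 = 17 + 14*2 = 45
i=3: S_3 = 17 + 14*3 = 59
i=4: S_4 = 17 + 14*4 = 73
i=5: S_5 = 17 + 14*5 = 87
The first 6 terms are: [17, 31, 45, 59, 73, 87]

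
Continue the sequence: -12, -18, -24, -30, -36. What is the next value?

Differences: -18 - -12 = -6
This is an arithmetic sequence with common difference d = -6.
Next term = -36 + -6 = -42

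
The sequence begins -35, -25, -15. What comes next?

Differences: -25 - -35 = 10
This is an arithmetic sequence with common difference d = 10.
Next term = -15 + 10 = -5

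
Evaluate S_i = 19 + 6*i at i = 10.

S_10 = 19 + 6*10 = 19 + 60 = 79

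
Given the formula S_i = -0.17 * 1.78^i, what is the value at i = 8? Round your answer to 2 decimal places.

S_8 = -0.17 * 1.78^8 ≈ -0.17 * 100.7767 ≈ -17.13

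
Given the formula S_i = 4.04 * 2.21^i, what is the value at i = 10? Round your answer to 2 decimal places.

S_10 = 4.04 * 2.21^10 ≈ 4.04 * 2779.2188 ≈ 11228.04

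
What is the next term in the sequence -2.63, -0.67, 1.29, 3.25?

Differences: -0.67 - -2.63 = 1.96
This is an arithmetic sequence with common difference d = 1.96.
Next term = 3.25 + 1.96 = 5.21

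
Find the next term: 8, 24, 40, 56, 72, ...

Differences: 24 - 8 = 16
This is an arithmetic sequence with common difference d = 16.
Next term = 72 + 16 = 88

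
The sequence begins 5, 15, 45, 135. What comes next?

Ratios: 15 / 5 = 3.0
This is a geometric sequence with common ratio r = 3.
Next term = 135 * 3 = 405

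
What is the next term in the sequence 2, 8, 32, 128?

Ratios: 8 / 2 = 4.0
This is a geometric sequence with common ratio r = 4.
Next term = 128 * 4 = 512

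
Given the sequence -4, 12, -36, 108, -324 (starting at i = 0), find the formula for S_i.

Check ratios: 12 / -4 = -3.0
Common ratio r = -3.
First term a = -4.
Formula: S_i = -4 * (-3)^i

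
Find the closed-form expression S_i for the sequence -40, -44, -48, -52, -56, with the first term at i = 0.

Check differences: -44 - -40 = -4
-48 - -44 = -4
Common difference d = -4.
First term a = -40.
Formula: S_i = -40 - 4*i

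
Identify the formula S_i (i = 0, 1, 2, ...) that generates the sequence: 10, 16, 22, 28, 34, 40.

Check differences: 16 - 10 = 6
22 - 16 = 6
Common difference d = 6.
First term a = 10.
Formula: S_i = 10 + 6*i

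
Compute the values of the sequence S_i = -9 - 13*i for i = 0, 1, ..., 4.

This is an arithmetic sequence.
i=0: S_0 = -9 + -13*0 = -9
i=1: S_1 = -9 + -13*1 = -22
i=2: S_2 = -9 + -13*2 = -35
i=3: S_3 = -9 + -13*3 = -48
i=4: S_4 = -9 + -13*4 = -61
The first 5 terms are: [-9, -22, -35, -48, -61]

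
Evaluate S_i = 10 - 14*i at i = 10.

S_10 = 10 + -14*10 = 10 + -140 = -130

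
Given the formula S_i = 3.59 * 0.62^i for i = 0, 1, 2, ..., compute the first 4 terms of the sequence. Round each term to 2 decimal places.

This is a geometric sequence.
i=0: S_0 = 3.59 * 0.62^0 = 3.59
i=1: S_1 = 3.59 * 0.62^1 ≈ 2.23
i=2: S_2 = 3.59 * 0.62^2 ≈ 1.38
i=3: S_3 = 3.59 * 0.62^3 ≈ 0.86
The first 4 terms are: [3.59, 2.23, 1.38, 0.86]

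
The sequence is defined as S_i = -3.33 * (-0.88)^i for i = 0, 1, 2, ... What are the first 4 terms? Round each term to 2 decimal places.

This is a geometric sequence.
i=0: S_0 = -3.33 * (-0.88)^0 = -3.33
i=1: S_1 = -3.33 * (-0.88)^1 ≈ 2.93
i=2: S_2 = -3.33 * (-0.88)^2 ≈ -2.58
i=3: S_3 = -3.33 * (-0.88)^3 ≈ 2.27
The first 4 terms are: [-3.33, 2.93, -2.58, 2.27]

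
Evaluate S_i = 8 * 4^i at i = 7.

S_7 = 8 * 4^7 = 8 * 16384 = 131072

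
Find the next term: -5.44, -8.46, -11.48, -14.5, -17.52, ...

Differences: -8.46 - -5.44 = -3.02
This is an arithmetic sequence with common difference d = -3.02.
Next term = -17.52 + -3.02 = -20.54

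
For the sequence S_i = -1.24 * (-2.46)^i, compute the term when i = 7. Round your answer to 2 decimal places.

S_7 = -1.24 * (-2.46)^7 ≈ -1.24 * -545.1873 ≈ 676.03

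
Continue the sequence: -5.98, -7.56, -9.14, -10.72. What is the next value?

Differences: -7.56 - -5.98 = -1.58
This is an arithmetic sequence with common difference d = -1.58.
Next term = -10.72 + -1.58 = -12.3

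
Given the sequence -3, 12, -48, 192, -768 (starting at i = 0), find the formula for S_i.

Check ratios: 12 / -3 = -4.0
Common ratio r = -4.
First term a = -3.
Formula: S_i = -3 * (-4)^i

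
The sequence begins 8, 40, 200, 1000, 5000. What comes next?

Ratios: 40 / 8 = 5.0
This is a geometric sequence with common ratio r = 5.
Next term = 5000 * 5 = 25000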